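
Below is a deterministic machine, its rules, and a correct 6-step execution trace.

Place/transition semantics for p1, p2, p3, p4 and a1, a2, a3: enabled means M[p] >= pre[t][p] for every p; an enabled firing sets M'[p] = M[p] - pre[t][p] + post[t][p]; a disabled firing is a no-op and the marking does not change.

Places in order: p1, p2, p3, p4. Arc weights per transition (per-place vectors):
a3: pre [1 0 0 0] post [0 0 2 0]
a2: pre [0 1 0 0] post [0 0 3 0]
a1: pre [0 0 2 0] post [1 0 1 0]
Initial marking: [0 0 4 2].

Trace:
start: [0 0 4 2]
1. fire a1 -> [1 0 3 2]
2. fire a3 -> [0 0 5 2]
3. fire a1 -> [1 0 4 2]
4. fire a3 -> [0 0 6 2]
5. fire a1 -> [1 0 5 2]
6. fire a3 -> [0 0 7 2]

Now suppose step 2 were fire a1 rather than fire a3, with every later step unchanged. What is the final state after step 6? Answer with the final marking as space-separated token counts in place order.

2 0 4 2

(re-executing from step 2 with the substitution; state before step 2: [1 0 3 2])
2. fire a1 -> [2 0 2 2]
3. fire a1 -> [3 0 1 2]
4. fire a3 -> [2 0 3 2]
5. fire a1 -> [3 0 2 2]
6. fire a3 -> [2 0 4 2]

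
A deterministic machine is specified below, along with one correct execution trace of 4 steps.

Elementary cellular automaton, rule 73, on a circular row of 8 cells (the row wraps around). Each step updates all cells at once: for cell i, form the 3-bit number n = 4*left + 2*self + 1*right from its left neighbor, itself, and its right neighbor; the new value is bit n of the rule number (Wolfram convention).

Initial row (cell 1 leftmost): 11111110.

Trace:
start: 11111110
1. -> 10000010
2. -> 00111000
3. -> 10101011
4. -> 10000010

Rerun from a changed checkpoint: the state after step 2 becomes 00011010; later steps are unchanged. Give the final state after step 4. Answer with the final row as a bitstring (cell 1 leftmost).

11011010

state after step 2 := 00011010
3. -> 11011000
4. -> 11011010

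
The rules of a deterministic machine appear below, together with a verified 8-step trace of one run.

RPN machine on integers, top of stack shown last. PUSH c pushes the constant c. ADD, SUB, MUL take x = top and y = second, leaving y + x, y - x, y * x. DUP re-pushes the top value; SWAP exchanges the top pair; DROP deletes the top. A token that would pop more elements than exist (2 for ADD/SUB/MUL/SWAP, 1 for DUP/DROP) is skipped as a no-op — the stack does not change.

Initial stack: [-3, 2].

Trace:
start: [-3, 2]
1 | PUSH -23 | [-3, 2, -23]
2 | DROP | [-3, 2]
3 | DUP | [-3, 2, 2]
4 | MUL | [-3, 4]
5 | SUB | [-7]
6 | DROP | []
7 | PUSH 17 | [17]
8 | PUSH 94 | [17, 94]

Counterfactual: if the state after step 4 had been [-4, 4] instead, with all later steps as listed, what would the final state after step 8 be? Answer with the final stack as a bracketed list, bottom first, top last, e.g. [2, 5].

state after step 4 := [-4, 4]
5 | SUB | [-8]
6 | DROP | []
7 | PUSH 17 | [17]
8 | PUSH 94 | [17, 94]

[17, 94]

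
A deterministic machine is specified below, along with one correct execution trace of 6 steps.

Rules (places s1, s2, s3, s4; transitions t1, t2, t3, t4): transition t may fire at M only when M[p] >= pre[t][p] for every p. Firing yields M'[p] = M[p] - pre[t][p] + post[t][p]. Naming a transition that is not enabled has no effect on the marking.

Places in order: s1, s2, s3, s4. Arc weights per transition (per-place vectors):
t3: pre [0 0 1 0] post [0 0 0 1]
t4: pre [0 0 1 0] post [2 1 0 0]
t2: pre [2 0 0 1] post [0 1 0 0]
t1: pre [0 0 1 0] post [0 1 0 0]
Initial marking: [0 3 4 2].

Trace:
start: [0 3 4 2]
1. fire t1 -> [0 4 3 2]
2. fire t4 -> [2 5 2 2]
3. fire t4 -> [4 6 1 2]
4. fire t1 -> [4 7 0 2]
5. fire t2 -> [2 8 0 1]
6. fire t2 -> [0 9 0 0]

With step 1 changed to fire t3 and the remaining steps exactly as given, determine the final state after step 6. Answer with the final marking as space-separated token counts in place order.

(re-executing from step 1 with the substitution; state before step 1: [0 3 4 2])
1. fire t3 -> [0 3 3 3]
2. fire t4 -> [2 4 2 3]
3. fire t4 -> [4 5 1 3]
4. fire t1 -> [4 6 0 3]
5. fire t2 -> [2 7 0 2]
6. fire t2 -> [0 8 0 1]

0 8 0 1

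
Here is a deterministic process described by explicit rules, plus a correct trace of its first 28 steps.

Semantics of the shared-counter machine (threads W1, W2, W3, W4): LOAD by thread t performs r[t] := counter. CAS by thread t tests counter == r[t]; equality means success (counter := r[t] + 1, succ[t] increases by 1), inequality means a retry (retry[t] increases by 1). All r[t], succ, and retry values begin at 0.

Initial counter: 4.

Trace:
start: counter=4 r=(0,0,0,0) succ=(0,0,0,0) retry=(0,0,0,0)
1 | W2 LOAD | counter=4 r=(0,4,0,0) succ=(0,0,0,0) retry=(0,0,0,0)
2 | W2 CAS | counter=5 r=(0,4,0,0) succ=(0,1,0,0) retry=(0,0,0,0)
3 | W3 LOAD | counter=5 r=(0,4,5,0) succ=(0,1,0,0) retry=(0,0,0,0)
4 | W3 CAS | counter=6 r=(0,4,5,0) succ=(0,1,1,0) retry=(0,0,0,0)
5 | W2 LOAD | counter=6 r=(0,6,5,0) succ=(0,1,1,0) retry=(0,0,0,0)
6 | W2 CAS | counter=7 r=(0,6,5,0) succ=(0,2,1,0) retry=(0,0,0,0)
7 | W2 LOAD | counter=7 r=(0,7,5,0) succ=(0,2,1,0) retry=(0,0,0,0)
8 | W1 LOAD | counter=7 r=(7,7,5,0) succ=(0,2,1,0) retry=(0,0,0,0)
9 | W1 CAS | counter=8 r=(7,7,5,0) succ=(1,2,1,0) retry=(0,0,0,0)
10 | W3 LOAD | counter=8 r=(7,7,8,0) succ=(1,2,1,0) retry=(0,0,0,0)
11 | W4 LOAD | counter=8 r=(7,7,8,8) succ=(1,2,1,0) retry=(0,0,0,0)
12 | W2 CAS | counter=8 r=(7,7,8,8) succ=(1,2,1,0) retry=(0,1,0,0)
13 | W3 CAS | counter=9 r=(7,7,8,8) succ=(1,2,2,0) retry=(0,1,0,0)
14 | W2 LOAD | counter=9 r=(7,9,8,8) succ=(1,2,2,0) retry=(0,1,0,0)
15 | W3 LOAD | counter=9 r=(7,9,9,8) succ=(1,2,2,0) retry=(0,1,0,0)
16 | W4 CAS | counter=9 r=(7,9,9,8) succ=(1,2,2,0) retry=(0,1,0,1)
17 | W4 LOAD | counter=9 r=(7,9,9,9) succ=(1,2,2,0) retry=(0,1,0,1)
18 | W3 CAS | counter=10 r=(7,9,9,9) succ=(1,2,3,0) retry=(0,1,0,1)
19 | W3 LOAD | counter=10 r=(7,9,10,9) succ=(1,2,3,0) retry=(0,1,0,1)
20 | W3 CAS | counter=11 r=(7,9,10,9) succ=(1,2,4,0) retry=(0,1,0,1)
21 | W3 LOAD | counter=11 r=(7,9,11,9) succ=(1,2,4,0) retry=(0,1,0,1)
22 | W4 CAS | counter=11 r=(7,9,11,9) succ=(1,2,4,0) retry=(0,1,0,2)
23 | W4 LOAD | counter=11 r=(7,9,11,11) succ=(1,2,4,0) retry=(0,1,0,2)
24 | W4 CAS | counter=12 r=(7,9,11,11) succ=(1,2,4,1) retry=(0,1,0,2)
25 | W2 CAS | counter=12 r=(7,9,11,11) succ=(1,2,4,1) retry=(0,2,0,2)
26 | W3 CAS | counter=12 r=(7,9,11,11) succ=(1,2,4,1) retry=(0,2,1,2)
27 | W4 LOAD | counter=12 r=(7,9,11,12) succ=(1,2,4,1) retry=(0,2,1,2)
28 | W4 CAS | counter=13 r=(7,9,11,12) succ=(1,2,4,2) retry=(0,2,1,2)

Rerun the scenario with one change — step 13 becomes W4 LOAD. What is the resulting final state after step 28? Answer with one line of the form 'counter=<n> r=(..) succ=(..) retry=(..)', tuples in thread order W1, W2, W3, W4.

counter=12 r=(7,8,10,11) succ=(1,2,2,3) retry=(0,2,2,1)

(re-executing from step 13 with the substitution; state before step 13: counter=8 r=(7,7,8,8) succ=(1,2,1,0) retry=(0,1,0,0))
13 | W4 LOAD | counter=8 r=(7,7,8,8) succ=(1,2,1,0) retry=(0,1,0,0)
14 | W2 LOAD | counter=8 r=(7,8,8,8) succ=(1,2,1,0) retry=(0,1,0,0)
15 | W3 LOAD | counter=8 r=(7,8,8,8) succ=(1,2,1,0) retry=(0,1,0,0)
16 | W4 CAS | counter=9 r=(7,8,8,8) succ=(1,2,1,1) retry=(0,1,0,0)
17 | W4 LOAD | counter=9 r=(7,8,8,9) succ=(1,2,1,1) retry=(0,1,0,0)
18 | W3 CAS | counter=9 r=(7,8,8,9) succ=(1,2,1,1) retry=(0,1,1,0)
19 | W3 LOAD | counter=9 r=(7,8,9,9) succ=(1,2,1,1) retry=(0,1,1,0)
20 | W3 CAS | counter=10 r=(7,8,9,9) succ=(1,2,2,1) retry=(0,1,1,0)
21 | W3 LOAD | counter=10 r=(7,8,10,9) succ=(1,2,2,1) retry=(0,1,1,0)
22 | W4 CAS | counter=10 r=(7,8,10,9) succ=(1,2,2,1) retry=(0,1,1,1)
23 | W4 LOAD | counter=10 r=(7,8,10,10) succ=(1,2,2,1) retry=(0,1,1,1)
24 | W4 CAS | counter=11 r=(7,8,10,10) succ=(1,2,2,2) retry=(0,1,1,1)
25 | W2 CAS | counter=11 r=(7,8,10,10) succ=(1,2,2,2) retry=(0,2,1,1)
26 | W3 CAS | counter=11 r=(7,8,10,10) succ=(1,2,2,2) retry=(0,2,2,1)
27 | W4 LOAD | counter=11 r=(7,8,10,11) succ=(1,2,2,2) retry=(0,2,2,1)
28 | W4 CAS | counter=12 r=(7,8,10,11) succ=(1,2,2,3) retry=(0,2,2,1)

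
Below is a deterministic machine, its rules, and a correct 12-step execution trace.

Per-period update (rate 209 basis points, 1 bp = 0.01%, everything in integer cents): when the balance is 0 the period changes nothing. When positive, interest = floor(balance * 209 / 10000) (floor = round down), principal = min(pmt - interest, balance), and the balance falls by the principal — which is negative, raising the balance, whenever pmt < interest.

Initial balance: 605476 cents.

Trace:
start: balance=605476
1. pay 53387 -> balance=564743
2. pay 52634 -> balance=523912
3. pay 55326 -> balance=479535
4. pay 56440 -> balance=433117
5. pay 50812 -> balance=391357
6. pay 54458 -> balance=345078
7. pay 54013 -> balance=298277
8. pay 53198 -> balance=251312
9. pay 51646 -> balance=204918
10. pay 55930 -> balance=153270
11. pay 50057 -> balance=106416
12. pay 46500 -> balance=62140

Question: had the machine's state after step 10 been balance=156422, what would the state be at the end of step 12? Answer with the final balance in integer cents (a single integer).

65425

state after step 10 := balance=156422
11. pay 50057 -> balance=109634
12. pay 46500 -> balance=65425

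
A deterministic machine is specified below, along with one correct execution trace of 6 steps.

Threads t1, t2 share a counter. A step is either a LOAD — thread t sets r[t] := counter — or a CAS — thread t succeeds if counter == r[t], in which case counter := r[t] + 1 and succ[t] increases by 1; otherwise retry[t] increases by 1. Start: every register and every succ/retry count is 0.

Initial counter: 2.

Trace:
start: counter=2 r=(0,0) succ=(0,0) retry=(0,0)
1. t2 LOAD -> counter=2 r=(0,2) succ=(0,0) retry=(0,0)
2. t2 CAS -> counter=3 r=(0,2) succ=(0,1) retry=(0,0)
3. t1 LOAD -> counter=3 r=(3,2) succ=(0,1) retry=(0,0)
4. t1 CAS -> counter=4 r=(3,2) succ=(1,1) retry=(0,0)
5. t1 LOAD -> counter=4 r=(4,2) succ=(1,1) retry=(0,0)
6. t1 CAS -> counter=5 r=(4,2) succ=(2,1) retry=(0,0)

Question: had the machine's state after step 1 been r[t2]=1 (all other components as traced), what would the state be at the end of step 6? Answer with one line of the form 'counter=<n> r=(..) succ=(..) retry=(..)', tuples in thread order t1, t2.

counter=4 r=(3,1) succ=(2,0) retry=(0,1)

state after step 1 := counter=2 r=(0,1) succ=(0,0) retry=(0,0)
2. t2 CAS -> counter=2 r=(0,1) succ=(0,0) retry=(0,1)
3. t1 LOAD -> counter=2 r=(2,1) succ=(0,0) retry=(0,1)
4. t1 CAS -> counter=3 r=(2,1) succ=(1,0) retry=(0,1)
5. t1 LOAD -> counter=3 r=(3,1) succ=(1,0) retry=(0,1)
6. t1 CAS -> counter=4 r=(3,1) succ=(2,0) retry=(0,1)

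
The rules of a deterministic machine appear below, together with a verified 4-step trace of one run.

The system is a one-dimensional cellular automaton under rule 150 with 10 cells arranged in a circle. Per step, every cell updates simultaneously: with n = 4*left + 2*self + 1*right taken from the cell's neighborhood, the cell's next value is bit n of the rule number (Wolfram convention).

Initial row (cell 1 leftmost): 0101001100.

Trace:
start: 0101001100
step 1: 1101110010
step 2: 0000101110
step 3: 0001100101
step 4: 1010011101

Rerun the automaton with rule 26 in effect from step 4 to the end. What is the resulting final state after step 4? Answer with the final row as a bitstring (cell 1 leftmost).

1011011000

(re-executing step 4 under rule 26; state before step 4: 0001100101)
step 4: 1011011000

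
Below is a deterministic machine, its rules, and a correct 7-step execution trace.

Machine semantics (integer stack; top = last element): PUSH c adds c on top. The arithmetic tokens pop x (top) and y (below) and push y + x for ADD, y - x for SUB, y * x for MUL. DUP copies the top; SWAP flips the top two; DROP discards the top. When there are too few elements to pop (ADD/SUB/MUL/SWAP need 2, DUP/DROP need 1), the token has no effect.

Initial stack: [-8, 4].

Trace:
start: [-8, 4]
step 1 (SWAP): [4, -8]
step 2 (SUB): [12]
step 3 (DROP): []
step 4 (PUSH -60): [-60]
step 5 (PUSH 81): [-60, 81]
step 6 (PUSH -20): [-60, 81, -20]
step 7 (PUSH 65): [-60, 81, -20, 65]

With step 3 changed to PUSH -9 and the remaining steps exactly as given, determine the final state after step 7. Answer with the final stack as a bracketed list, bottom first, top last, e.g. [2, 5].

[12, -9, -60, 81, -20, 65]

(re-executing from step 3 with the substitution; state before step 3: [12])
step 3 (PUSH -9): [12, -9]
step 4 (PUSH -60): [12, -9, -60]
step 5 (PUSH 81): [12, -9, -60, 81]
step 6 (PUSH -20): [12, -9, -60, 81, -20]
step 7 (PUSH 65): [12, -9, -60, 81, -20, 65]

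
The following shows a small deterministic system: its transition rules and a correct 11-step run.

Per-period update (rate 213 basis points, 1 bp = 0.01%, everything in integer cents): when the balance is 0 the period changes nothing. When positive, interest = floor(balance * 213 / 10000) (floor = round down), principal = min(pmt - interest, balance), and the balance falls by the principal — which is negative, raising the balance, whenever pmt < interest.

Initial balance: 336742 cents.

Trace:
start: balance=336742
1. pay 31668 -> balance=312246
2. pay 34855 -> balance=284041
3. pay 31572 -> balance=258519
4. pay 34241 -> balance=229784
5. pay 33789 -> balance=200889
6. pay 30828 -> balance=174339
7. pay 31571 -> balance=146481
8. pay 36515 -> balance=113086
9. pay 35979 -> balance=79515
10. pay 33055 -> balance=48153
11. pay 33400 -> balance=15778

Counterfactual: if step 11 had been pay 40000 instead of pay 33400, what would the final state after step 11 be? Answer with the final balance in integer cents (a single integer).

9178

(re-executing from step 11 with the substitution; state before step 11: balance=48153)
11. pay 40000 -> balance=9178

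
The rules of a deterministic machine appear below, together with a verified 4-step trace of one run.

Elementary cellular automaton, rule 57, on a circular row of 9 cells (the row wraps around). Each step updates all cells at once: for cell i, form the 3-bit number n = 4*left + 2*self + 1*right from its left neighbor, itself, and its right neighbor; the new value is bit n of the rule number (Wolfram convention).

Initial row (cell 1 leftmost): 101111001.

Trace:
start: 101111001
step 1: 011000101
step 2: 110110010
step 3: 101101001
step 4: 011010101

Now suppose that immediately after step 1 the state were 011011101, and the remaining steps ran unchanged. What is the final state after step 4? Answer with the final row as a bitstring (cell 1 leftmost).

state after step 1 := 011011101
step 2: 110110010
step 3: 101101001
step 4: 011010101

011010101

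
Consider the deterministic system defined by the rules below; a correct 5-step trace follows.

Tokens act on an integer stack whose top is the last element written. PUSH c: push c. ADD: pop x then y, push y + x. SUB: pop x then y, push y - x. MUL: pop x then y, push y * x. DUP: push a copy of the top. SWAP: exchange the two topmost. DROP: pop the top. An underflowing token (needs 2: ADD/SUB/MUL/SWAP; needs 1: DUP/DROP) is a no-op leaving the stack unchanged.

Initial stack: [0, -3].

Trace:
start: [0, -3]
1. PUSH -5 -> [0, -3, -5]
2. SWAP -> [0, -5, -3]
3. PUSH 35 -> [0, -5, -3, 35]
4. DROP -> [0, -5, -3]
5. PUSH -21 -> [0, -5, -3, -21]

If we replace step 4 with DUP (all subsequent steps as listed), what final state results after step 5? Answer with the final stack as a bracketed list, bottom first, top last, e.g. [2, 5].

(re-executing from step 4 with the substitution; state before step 4: [0, -5, -3, 35])
4. DUP -> [0, -5, -3, 35, 35]
5. PUSH -21 -> [0, -5, -3, 35, 35, -21]

[0, -5, -3, 35, 35, -21]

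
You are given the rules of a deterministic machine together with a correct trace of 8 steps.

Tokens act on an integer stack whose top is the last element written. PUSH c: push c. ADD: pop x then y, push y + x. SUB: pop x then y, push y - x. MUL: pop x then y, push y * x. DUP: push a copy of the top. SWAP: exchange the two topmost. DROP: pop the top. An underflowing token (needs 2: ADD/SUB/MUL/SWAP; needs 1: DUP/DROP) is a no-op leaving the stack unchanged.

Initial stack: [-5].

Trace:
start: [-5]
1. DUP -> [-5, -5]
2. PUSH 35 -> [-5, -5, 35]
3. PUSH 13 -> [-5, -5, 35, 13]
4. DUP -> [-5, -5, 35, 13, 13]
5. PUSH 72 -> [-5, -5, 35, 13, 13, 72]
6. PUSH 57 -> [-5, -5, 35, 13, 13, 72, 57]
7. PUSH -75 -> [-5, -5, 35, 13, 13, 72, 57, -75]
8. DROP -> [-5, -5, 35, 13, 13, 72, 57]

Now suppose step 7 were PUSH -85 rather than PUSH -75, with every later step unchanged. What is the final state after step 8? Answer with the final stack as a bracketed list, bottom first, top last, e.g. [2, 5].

(re-executing from step 7 with the substitution; state before step 7: [-5, -5, 35, 13, 13, 72, 57])
7. PUSH -85 -> [-5, -5, 35, 13, 13, 72, 57, -85]
8. DROP -> [-5, -5, 35, 13, 13, 72, 57]

[-5, -5, 35, 13, 13, 72, 57]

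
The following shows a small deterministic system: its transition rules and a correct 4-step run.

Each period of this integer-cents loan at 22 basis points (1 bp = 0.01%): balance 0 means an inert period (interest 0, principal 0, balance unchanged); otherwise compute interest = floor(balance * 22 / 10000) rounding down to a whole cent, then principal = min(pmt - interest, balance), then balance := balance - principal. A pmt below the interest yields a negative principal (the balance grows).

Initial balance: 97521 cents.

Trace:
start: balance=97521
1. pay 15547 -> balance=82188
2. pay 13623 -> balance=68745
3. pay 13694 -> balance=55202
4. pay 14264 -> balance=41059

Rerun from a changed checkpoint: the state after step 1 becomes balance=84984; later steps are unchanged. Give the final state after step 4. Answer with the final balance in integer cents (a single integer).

43873

state after step 1 := balance=84984
2. pay 13623 -> balance=71547
3. pay 13694 -> balance=58010
4. pay 14264 -> balance=43873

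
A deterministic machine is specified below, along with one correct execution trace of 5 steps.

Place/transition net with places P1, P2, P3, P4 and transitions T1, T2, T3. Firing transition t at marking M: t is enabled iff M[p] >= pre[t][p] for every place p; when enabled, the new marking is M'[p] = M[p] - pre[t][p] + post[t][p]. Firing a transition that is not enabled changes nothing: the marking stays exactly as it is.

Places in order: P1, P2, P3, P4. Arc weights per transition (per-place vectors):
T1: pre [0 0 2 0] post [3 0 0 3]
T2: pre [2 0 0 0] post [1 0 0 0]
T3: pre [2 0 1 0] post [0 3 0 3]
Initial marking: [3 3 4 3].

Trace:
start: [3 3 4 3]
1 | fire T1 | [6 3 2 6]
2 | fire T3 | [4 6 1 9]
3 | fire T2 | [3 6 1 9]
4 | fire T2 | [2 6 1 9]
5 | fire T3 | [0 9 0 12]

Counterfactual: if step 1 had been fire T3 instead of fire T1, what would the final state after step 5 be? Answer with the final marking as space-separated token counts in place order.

(re-executing from step 1 with the substitution; state before step 1: [3 3 4 3])
1 | fire T3 | [1 6 3 6]
2 | fire T3 | [1 6 3 6]
3 | fire T2 | [1 6 3 6]
4 | fire T2 | [1 6 3 6]
5 | fire T3 | [1 6 3 6]

1 6 3 6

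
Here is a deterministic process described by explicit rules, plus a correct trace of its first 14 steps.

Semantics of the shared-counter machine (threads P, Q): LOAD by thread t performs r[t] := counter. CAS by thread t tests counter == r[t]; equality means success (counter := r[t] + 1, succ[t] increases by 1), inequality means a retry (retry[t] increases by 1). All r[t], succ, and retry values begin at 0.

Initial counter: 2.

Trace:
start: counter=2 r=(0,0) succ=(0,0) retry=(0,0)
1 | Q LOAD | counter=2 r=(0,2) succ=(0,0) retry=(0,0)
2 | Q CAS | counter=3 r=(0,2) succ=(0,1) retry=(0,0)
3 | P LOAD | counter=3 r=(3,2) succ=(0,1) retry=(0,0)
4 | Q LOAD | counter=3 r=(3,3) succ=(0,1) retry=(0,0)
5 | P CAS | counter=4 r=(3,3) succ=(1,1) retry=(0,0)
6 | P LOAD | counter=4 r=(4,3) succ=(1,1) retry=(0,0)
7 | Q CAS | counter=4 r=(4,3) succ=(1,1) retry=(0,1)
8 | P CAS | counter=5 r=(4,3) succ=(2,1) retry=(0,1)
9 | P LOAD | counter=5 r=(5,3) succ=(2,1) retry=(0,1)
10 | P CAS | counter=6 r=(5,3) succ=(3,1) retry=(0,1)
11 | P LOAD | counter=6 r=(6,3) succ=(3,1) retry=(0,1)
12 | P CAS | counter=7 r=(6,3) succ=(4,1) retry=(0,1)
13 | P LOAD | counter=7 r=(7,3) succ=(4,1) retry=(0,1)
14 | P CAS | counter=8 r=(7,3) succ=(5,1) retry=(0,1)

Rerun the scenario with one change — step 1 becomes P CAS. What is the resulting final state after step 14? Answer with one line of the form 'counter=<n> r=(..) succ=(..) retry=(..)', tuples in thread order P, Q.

counter=7 r=(6,2) succ=(5,0) retry=(1,2)

(re-executing from step 1 with the substitution; state before step 1: counter=2 r=(0,0) succ=(0,0) retry=(0,0))
1 | P CAS | counter=2 r=(0,0) succ=(0,0) retry=(1,0)
2 | Q CAS | counter=2 r=(0,0) succ=(0,0) retry=(1,1)
3 | P LOAD | counter=2 r=(2,0) succ=(0,0) retry=(1,1)
4 | Q LOAD | counter=2 r=(2,2) succ=(0,0) retry=(1,1)
5 | P CAS | counter=3 r=(2,2) succ=(1,0) retry=(1,1)
6 | P LOAD | counter=3 r=(3,2) succ=(1,0) retry=(1,1)
7 | Q CAS | counter=3 r=(3,2) succ=(1,0) retry=(1,2)
8 | P CAS | counter=4 r=(3,2) succ=(2,0) retry=(1,2)
9 | P LOAD | counter=4 r=(4,2) succ=(2,0) retry=(1,2)
10 | P CAS | counter=5 r=(4,2) succ=(3,0) retry=(1,2)
11 | P LOAD | counter=5 r=(5,2) succ=(3,0) retry=(1,2)
12 | P CAS | counter=6 r=(5,2) succ=(4,0) retry=(1,2)
13 | P LOAD | counter=6 r=(6,2) succ=(4,0) retry=(1,2)
14 | P CAS | counter=7 r=(6,2) succ=(5,0) retry=(1,2)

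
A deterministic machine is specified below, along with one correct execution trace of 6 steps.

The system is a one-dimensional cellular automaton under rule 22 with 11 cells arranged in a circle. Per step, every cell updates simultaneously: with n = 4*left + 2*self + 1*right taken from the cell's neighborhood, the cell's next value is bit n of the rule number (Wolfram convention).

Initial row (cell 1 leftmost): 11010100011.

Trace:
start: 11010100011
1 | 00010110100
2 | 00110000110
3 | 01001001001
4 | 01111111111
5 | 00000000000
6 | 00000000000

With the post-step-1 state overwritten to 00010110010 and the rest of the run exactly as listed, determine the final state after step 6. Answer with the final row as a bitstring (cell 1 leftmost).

00100001000

state after step 1 := 00010110010
2 | 00110001111
3 | 11001010000
4 | 00111011001
5 | 11000000111
6 | 00100001000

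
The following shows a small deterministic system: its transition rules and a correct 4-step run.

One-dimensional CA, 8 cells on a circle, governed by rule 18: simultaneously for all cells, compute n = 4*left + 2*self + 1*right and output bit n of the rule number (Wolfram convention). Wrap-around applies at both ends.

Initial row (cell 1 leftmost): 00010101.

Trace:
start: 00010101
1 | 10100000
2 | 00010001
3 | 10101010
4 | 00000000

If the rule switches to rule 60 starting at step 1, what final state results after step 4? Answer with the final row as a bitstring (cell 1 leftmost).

(re-executing steps 1..4 under rule 60; state before step 1: 00010101)
1 | 10011111
2 | 01010000
3 | 01111000
4 | 01000100

01000100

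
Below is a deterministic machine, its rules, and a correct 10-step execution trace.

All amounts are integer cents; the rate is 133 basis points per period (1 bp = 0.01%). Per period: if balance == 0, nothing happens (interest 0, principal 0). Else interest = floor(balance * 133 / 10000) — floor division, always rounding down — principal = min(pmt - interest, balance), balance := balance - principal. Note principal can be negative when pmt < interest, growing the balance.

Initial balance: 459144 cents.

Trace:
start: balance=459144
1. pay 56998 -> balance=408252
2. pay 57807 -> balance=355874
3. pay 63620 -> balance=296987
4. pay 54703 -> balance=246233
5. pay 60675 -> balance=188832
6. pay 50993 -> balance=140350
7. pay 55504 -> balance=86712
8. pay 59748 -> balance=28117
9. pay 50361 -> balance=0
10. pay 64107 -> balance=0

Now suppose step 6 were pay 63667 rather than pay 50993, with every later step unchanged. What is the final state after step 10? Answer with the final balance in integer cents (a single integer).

(re-executing from step 6 with the substitution; state before step 6: balance=188832)
6. pay 63667 -> balance=127676
7. pay 55504 -> balance=73870
8. pay 59748 -> balance=15104
9. pay 50361 -> balance=0
10. pay 64107 -> balance=0

0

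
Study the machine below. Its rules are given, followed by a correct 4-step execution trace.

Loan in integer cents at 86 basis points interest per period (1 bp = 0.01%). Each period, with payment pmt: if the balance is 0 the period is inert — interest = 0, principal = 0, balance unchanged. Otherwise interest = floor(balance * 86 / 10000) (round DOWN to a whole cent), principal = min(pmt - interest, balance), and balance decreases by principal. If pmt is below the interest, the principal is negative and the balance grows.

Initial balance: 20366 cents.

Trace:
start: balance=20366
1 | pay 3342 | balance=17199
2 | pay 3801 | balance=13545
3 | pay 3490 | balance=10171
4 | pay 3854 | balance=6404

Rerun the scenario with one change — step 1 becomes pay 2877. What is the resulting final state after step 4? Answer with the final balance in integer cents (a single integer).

6881

(re-executing from step 1 with the substitution; state before step 1: balance=20366)
1 | pay 2877 | balance=17664
2 | pay 3801 | balance=14014
3 | pay 3490 | balance=10644
4 | pay 3854 | balance=6881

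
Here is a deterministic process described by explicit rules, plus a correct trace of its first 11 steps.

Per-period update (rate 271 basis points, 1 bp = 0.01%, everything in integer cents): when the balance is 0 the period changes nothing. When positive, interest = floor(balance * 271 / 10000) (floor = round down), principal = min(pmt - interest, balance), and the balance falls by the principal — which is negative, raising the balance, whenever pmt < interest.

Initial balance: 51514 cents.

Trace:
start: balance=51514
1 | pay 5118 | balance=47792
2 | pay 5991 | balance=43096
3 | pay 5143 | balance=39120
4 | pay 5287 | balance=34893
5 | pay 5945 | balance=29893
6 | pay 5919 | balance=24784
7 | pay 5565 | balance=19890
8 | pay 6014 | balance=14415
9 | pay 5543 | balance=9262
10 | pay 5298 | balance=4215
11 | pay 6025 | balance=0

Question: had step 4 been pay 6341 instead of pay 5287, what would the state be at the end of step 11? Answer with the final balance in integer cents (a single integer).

(re-executing from step 4 with the substitution; state before step 4: balance=39120)
4 | pay 6341 | balance=33839
5 | pay 5945 | balance=28811
6 | pay 5919 | balance=23672
7 | pay 5565 | balance=18748
8 | pay 6014 | balance=13242
9 | pay 5543 | balance=8057
10 | pay 5298 | balance=2977
11 | pay 6025 | balance=0

0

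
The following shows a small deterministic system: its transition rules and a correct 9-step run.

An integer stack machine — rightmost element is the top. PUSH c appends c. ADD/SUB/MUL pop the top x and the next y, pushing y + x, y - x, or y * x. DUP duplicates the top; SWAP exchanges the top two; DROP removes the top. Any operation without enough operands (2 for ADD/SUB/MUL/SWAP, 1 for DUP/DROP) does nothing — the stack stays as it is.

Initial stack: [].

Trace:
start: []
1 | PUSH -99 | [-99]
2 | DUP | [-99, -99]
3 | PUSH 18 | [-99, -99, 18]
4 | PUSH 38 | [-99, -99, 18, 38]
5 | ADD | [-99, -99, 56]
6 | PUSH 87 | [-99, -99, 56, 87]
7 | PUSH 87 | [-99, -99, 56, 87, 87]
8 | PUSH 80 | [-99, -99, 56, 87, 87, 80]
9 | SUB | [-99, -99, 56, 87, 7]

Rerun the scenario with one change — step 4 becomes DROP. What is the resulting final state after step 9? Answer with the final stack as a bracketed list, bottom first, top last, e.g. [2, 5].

(re-executing from step 4 with the substitution; state before step 4: [-99, -99, 18])
4 | DROP | [-99, -99]
5 | ADD | [-198]
6 | PUSH 87 | [-198, 87]
7 | PUSH 87 | [-198, 87, 87]
8 | PUSH 80 | [-198, 87, 87, 80]
9 | SUB | [-198, 87, 7]

[-198, 87, 7]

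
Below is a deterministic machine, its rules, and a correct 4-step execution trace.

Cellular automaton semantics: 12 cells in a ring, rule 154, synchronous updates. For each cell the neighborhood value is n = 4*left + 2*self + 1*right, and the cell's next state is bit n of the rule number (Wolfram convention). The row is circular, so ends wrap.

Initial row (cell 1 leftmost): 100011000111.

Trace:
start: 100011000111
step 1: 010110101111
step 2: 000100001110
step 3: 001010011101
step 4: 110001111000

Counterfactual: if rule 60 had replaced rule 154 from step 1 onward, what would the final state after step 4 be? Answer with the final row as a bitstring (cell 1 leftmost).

111101001011

(re-executing steps 1..4 under rule 60; state before step 1: 100011000111)
step 1: 010010100100
step 2: 011011110110
step 3: 010110001101
step 4: 111101001011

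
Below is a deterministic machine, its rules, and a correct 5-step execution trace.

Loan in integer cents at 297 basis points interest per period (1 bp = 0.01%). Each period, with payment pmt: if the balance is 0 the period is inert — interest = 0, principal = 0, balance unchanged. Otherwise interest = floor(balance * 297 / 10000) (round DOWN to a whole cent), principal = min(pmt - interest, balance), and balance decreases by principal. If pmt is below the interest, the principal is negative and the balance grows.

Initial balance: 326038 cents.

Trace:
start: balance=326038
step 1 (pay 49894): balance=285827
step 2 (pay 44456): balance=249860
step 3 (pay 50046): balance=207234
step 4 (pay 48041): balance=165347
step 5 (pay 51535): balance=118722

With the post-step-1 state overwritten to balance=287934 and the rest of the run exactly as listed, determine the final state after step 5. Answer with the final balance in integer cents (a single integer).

121092

state after step 1 := balance=287934
step 2 (pay 44456): balance=252029
step 3 (pay 50046): balance=209468
step 4 (pay 48041): balance=167648
step 5 (pay 51535): balance=121092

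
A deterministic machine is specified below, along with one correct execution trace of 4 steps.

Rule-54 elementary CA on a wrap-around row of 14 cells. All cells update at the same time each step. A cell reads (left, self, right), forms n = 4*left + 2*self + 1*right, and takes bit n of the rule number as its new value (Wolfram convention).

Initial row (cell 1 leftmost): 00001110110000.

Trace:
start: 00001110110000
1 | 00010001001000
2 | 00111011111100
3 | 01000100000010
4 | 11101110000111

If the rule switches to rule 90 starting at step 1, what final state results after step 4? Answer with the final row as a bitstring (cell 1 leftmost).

11101100111011

(re-executing steps 1..4 under rule 90; state before step 1: 00001110110000)
1 | 00011010111000
2 | 00111000101100
3 | 01101101001110
4 | 11101100111011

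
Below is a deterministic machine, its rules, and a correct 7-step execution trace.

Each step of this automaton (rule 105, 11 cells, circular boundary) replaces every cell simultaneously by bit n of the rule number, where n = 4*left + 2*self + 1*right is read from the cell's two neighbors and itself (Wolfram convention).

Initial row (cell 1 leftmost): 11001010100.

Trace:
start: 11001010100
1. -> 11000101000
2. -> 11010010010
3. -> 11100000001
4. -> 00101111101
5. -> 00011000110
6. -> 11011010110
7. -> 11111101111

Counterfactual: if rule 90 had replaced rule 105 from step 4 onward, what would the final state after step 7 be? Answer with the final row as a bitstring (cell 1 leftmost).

(re-executing steps 4..7 under rule 90; state before step 4: 11100000001)
4. -> 00110000011
5. -> 11111000111
6. -> 00001101100
7. -> 00011101110

00011101110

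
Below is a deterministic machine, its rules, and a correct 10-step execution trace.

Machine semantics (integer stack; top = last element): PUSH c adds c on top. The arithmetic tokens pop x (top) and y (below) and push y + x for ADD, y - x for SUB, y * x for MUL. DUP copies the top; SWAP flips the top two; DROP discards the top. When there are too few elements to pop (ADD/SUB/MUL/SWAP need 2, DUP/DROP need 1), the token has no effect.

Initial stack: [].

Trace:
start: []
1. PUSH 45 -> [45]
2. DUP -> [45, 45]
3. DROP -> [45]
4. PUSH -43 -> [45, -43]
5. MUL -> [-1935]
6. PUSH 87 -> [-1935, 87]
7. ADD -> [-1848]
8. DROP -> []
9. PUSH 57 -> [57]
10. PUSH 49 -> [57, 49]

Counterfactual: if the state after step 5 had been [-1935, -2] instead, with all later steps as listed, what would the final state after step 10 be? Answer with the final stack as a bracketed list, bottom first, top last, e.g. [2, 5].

state after step 5 := [-1935, -2]
6. PUSH 87 -> [-1935, -2, 87]
7. ADD -> [-1935, 85]
8. DROP -> [-1935]
9. PUSH 57 -> [-1935, 57]
10. PUSH 49 -> [-1935, 57, 49]

[-1935, 57, 49]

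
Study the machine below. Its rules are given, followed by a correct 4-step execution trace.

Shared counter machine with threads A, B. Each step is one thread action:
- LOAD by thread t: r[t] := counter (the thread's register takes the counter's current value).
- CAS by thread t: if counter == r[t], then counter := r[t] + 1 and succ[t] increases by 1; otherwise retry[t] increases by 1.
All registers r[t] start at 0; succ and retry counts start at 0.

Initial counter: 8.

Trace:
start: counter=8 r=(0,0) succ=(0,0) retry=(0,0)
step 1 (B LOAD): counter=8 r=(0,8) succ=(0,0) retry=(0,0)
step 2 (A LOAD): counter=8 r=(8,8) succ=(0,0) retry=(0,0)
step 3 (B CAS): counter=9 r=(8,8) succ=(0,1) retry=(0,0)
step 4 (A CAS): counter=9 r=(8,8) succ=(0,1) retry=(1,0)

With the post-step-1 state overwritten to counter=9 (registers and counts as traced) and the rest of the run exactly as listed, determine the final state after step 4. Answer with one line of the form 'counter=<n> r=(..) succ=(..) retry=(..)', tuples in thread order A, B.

counter=10 r=(9,8) succ=(1,0) retry=(0,1)

state after step 1 := counter=9 r=(0,8) succ=(0,0) retry=(0,0)
step 2 (A LOAD): counter=9 r=(9,8) succ=(0,0) retry=(0,0)
step 3 (B CAS): counter=9 r=(9,8) succ=(0,0) retry=(0,1)
step 4 (A CAS): counter=10 r=(9,8) succ=(1,0) retry=(0,1)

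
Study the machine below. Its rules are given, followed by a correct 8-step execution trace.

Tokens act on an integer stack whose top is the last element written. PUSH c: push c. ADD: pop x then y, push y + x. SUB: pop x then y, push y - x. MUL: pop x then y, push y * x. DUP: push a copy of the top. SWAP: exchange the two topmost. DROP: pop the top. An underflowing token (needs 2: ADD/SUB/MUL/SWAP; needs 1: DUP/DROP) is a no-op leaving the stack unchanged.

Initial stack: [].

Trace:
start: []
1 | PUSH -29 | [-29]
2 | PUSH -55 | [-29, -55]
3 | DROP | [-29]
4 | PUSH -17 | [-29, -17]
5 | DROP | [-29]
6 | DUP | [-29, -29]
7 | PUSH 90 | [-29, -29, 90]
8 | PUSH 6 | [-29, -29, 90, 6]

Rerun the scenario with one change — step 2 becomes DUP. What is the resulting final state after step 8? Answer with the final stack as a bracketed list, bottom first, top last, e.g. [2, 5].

[-29, -29, 90, 6]

(re-executing from step 2 with the substitution; state before step 2: [-29])
2 | DUP | [-29, -29]
3 | DROP | [-29]
4 | PUSH -17 | [-29, -17]
5 | DROP | [-29]
6 | DUP | [-29, -29]
7 | PUSH 90 | [-29, -29, 90]
8 | PUSH 6 | [-29, -29, 90, 6]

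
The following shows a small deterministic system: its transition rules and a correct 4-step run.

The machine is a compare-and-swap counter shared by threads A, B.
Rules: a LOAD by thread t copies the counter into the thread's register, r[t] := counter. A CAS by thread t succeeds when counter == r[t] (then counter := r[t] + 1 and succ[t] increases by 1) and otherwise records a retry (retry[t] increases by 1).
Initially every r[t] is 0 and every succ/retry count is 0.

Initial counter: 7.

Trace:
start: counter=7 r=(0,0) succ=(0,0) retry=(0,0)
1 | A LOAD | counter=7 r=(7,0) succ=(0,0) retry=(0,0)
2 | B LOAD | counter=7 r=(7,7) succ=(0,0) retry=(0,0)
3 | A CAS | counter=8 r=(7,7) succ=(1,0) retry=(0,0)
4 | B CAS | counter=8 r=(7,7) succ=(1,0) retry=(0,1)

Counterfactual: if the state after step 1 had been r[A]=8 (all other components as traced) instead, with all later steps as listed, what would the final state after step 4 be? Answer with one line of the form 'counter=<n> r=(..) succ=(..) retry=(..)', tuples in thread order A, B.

counter=8 r=(8,7) succ=(0,1) retry=(1,0)

state after step 1 := counter=7 r=(8,0) succ=(0,0) retry=(0,0)
2 | B LOAD | counter=7 r=(8,7) succ=(0,0) retry=(0,0)
3 | A CAS | counter=7 r=(8,7) succ=(0,0) retry=(1,0)
4 | B CAS | counter=8 r=(8,7) succ=(0,1) retry=(1,0)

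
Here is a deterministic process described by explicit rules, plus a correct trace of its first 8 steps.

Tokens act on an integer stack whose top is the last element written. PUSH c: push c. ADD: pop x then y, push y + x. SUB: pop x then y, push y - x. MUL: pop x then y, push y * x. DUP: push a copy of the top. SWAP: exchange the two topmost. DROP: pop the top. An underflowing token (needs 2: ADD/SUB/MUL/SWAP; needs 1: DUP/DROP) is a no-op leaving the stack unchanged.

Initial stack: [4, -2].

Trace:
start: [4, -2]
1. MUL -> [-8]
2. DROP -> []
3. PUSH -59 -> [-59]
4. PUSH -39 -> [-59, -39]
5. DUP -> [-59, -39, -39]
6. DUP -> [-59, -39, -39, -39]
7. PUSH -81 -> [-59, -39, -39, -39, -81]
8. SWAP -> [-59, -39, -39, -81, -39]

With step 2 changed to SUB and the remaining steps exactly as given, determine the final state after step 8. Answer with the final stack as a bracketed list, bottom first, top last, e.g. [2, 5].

[-8, -59, -39, -39, -81, -39]

(re-executing from step 2 with the substitution; state before step 2: [-8])
2. SUB -> [-8]
3. PUSH -59 -> [-8, -59]
4. PUSH -39 -> [-8, -59, -39]
5. DUP -> [-8, -59, -39, -39]
6. DUP -> [-8, -59, -39, -39, -39]
7. PUSH -81 -> [-8, -59, -39, -39, -39, -81]
8. SWAP -> [-8, -59, -39, -39, -81, -39]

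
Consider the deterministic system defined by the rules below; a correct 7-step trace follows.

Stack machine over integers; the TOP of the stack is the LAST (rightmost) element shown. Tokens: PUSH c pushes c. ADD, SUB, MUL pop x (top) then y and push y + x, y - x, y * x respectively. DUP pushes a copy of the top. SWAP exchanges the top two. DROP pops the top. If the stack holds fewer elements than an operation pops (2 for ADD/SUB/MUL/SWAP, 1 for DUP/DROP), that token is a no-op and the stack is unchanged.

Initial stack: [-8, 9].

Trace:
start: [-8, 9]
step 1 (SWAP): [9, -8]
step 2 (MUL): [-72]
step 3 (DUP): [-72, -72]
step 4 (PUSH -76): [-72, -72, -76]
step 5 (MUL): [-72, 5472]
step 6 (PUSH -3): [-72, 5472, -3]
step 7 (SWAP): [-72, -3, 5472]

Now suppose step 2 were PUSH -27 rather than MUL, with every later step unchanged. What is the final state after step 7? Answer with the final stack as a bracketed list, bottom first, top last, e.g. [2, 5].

(re-executing from step 2 with the substitution; state before step 2: [9, -8])
step 2 (PUSH -27): [9, -8, -27]
step 3 (DUP): [9, -8, -27, -27]
step 4 (PUSH -76): [9, -8, -27, -27, -76]
step 5 (MUL): [9, -8, -27, 2052]
step 6 (PUSH -3): [9, -8, -27, 2052, -3]
step 7 (SWAP): [9, -8, -27, -3, 2052]

[9, -8, -27, -3, 2052]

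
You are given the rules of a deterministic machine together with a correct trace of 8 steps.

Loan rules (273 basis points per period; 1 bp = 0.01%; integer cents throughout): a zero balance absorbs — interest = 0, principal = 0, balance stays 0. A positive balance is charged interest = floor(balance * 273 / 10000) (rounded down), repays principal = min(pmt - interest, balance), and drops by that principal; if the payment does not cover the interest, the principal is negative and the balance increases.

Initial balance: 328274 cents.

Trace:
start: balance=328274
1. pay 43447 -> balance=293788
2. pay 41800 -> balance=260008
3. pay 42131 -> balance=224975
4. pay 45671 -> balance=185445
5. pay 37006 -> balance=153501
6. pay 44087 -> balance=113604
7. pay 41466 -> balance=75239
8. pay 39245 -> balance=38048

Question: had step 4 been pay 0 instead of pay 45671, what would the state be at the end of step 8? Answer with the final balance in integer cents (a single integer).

88914

(re-executing from step 4 with the substitution; state before step 4: balance=224975)
4. pay 0 -> balance=231116
5. pay 37006 -> balance=200419
6. pay 44087 -> balance=161803
7. pay 41466 -> balance=124754
8. pay 39245 -> balance=88914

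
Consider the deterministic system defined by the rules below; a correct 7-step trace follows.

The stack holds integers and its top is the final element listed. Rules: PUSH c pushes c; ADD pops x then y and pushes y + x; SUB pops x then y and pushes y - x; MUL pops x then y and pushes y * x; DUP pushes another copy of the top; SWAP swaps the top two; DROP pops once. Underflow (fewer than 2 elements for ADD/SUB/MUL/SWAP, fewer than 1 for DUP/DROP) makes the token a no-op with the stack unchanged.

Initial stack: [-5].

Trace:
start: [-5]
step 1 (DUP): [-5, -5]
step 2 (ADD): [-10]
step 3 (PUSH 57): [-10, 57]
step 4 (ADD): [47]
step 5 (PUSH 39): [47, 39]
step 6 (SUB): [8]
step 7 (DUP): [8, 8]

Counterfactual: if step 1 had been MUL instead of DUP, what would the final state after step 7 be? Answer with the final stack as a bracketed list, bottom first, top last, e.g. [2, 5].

(re-executing from step 1 with the substitution; state before step 1: [-5])
step 1 (MUL): [-5]
step 2 (ADD): [-5]
step 3 (PUSH 57): [-5, 57]
step 4 (ADD): [52]
step 5 (PUSH 39): [52, 39]
step 6 (SUB): [13]
step 7 (DUP): [13, 13]

[13, 13]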